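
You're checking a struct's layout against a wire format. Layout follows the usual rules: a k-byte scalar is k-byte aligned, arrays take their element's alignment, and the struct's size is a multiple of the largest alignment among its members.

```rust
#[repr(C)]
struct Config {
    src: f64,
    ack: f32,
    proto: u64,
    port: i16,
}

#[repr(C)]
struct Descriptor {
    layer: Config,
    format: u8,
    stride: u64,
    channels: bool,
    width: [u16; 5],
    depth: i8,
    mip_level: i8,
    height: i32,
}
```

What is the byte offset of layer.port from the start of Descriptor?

Config: src at 0 (size 8, align 8) → ends 8; ack at 8 (size 4, align 4) → ends 12; pad 4 to align 8 for proto; proto at 16 (size 8, align 8) → ends 24; port at 24 (size 2, align 2) → ends 26; tail pad 6 to reach multiple of 8; total 32 bytes, alignment 8
layer at 0 (size 32, align 8) → ends 32
within Config: port at 24
0 + 24 = 24

24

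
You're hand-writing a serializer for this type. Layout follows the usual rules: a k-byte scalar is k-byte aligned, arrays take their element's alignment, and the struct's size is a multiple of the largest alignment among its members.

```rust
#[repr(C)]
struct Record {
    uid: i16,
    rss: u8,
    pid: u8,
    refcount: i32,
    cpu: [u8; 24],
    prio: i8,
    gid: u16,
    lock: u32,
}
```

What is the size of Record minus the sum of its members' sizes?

1

0..2  uid  (2B, 2-aligned)
2..3  rss  (1B, 1-aligned)
3..4  pid  (1B, 1-aligned)
4..8  refcount  (4B, 4-aligned)
8..32  cpu  (24B, 1-aligned)
32..33  prio  (1B, 1-aligned)
33..34  -- padding (1B)
34..36  gid  (2B, 2-aligned)
36..40  lock  (4B, 4-aligned)
sizeof = 40, alignof = 4
data bytes 39, size 40 → padding 1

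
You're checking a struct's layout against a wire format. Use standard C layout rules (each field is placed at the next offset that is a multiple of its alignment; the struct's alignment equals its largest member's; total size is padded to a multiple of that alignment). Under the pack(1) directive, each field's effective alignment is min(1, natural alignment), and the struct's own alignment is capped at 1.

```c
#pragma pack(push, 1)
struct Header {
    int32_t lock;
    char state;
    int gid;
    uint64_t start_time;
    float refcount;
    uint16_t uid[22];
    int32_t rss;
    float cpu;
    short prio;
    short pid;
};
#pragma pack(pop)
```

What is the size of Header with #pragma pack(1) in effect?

77

@0: lock [4B, align 1] → 4
@4: state [1B, align 1] → 5
@5: gid [4B, align 1] → 9
@9: start_time [8B, align 1] → 17
@17: refcount [4B, align 1] → 21
@21: uid [44B, align 1] → 65
@65: rss [4B, align 1] → 69
@69: cpu [4B, align 1] → 73
@73: prio [2B, align 1] → 75
@75: pid [2B, align 1] → 77
size 77, align 1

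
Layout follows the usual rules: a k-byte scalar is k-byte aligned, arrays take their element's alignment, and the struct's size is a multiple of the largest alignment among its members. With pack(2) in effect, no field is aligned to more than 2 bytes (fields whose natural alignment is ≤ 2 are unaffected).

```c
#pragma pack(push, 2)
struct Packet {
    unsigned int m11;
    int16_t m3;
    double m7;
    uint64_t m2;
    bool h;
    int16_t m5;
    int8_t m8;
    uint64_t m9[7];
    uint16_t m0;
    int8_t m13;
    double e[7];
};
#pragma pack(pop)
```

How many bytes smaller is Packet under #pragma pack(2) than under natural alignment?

natural layout:
  m11 at 0 (size 4, align 4) → ends 4
  m3 at 4 (size 2, align 2) → ends 6
  pad 2 to align 8 for m7
  m7 at 8 (size 8, align 8) → ends 16
  m2 at 16 (size 8, align 8) → ends 24
  h at 24 (size 1, align 1) → ends 25
  pad 1 to align 2 for m5
  m5 at 26 (size 2, align 2) → ends 28
  m8 at 28 (size 1, align 1) → ends 29
  pad 3 to align 8 for m9
  m9 at 32 (size 56, align 8) → ends 88
  m0 at 88 (size 2, align 2) → ends 90
  m13 at 90 (size 1, align 1) → ends 91
  pad 5 to align 8 for e
  e at 96 (size 56, align 8) → ends 152
  total 152 bytes, alignment 8
packed(2) layout:
  m11 at 0 (size 4, align 2) → ends 4
  m3 at 4 (size 2, align 2) → ends 6
  m7 at 6 (size 8, align 2) → ends 14
  m2 at 14 (size 8, align 2) → ends 22
  h at 22 (size 1, align 1) → ends 23
  pad 1 to align 2 for m5
  m5 at 24 (size 2, align 2) → ends 26
  m8 at 26 (size 1, align 1) → ends 27
  pad 1 to align 2 for m9
  m9 at 28 (size 56, align 2) → ends 84
  m0 at 84 (size 2, align 2) → ends 86
  m13 at 86 (size 1, align 1) → ends 87
  pad 1 to align 2 for e
  e at 88 (size 56, align 2) → ends 144
  total 144 bytes, alignment 2
152 − 144 = 8

8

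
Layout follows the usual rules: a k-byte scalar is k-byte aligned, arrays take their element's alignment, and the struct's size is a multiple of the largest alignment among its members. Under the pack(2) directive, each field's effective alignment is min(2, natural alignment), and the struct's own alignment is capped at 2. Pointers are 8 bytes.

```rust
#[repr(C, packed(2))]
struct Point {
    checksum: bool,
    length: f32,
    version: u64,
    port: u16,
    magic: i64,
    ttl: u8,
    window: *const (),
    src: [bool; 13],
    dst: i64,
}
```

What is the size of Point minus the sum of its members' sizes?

3

@0: checksum [1B, align 1] → 1
+1 pad (align 2)
@2: length [4B, align 2] → 6
@6: version [8B, align 2] → 14
@14: port [2B, align 2] → 16
@16: magic [8B, align 2] → 24
@24: ttl [1B, align 1] → 25
+1 pad (align 2)
@26: window [8B, align 2] → 34
@34: src [13B, align 1] → 47
+1 pad (align 2)
@48: dst [8B, align 2] → 56
size 56, align 2
data bytes 53, size 56 → padding 3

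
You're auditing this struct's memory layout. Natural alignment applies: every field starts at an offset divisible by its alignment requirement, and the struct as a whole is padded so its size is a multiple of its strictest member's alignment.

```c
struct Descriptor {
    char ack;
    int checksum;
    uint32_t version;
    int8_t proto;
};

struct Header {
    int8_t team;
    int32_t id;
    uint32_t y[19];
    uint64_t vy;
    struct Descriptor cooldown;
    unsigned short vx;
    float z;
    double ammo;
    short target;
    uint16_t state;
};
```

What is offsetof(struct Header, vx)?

112

Descriptor: 0..1  ack  (1B, 1-aligned); 1..4  -- padding (3B); 4..8  checksum  (4B, 4-aligned); 8..12  version  (4B, 4-aligned); 12..13  proto  (1B, 1-aligned); 13..16  -- tail padding (3B); sizeof = 16, alignof = 4
0..1  team  (1B, 1-aligned)
1..4  -- padding (3B)
4..8  id  (4B, 4-aligned)
8..84  y  (76B, 4-aligned)
84..88  -- padding (4B)
88..96  vy  (8B, 8-aligned)
96..112  cooldown  (16B, 4-aligned)
112..114  vx  (2B, 2-aligned)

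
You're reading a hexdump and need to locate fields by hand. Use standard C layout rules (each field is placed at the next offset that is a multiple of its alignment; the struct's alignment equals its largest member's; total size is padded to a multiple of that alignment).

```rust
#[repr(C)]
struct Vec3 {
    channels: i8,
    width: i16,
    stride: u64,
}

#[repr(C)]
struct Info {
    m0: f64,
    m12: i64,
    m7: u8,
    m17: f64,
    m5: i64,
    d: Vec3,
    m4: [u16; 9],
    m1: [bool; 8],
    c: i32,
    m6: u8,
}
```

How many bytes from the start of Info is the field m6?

Vec3: @0: channels [1B, align 1] → 1; +1 pad (align 2); @2: width [2B, align 2] → 4; +4 pad (align 8); @8: stride [8B, align 8] → 16; size 16, align 8
@0: m0 [8B, align 8] → 8
@8: m12 [8B, align 8] → 16
@16: m7 [1B, align 1] → 17
+7 pad (align 8)
@24: m17 [8B, align 8] → 32
@32: m5 [8B, align 8] → 40
@40: d [16B, align 8] → 56
@56: m4 [18B, align 2] → 74
@74: m1 [8B, align 1] → 82
+2 pad (align 4)
@84: c [4B, align 4] → 88
@88: m6 [1B, align 1] → 89

88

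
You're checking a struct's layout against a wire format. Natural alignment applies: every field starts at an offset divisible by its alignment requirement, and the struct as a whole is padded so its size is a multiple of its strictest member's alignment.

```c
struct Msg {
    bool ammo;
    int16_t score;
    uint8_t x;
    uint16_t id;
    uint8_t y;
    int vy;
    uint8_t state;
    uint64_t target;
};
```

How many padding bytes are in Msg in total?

12

@0: ammo [1B, align 1] → 1
+1 pad (align 2)
@2: score [2B, align 2] → 4
@4: x [1B, align 1] → 5
+1 pad (align 2)
@6: id [2B, align 2] → 8
@8: y [1B, align 1] → 9
+3 pad (align 4)
@12: vy [4B, align 4] → 16
@16: state [1B, align 1] → 17
+7 pad (align 8)
@24: target [8B, align 8] → 32
size 32, align 8
data bytes 20, size 32 → padding 12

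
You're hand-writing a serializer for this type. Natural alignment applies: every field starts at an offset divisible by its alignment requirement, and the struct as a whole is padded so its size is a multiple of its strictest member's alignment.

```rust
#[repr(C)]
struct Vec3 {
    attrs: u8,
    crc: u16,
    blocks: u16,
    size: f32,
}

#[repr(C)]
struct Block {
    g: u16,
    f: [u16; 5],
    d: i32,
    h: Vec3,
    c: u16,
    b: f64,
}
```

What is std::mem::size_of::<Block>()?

Vec3: 0..1  attrs  (1B, 1-aligned); 1..2  -- padding (1B); 2..4  crc  (2B, 2-aligned); 4..6  blocks  (2B, 2-aligned); 6..8  -- padding (2B); 8..12  size  (4B, 4-aligned); sizeof = 12, alignof = 4
0..2  g  (2B, 2-aligned)
2..12  f  (10B, 2-aligned)
12..16  d  (4B, 4-aligned)
16..28  h  (12B, 4-aligned)
28..30  c  (2B, 2-aligned)
30..32  -- padding (2B)
32..40  b  (8B, 8-aligned)
sizeof = 40, alignof = 8

40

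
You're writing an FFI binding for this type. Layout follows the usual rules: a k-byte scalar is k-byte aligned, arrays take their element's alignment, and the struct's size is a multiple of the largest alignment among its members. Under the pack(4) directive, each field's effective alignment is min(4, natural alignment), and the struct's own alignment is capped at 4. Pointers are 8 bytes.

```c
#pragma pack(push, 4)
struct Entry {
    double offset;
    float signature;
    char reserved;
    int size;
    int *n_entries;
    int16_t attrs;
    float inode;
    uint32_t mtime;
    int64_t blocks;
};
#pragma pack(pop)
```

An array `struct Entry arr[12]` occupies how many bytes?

576

offset at 0 (size 8, align 4) → ends 8
signature at 8 (size 4, align 4) → ends 12
reserved at 12 (size 1, align 1) → ends 13
pad 3 to align 4 for size
size at 16 (size 4, align 4) → ends 20
n_entries at 20 (size 8, align 4) → ends 28
attrs at 28 (size 2, align 2) → ends 30
pad 2 to align 4 for inode
inode at 32 (size 4, align 4) → ends 36
mtime at 36 (size 4, align 4) → ends 40
blocks at 40 (size 8, align 4) → ends 48
total 48 bytes, alignment 4
array of 12: 12 × 48 = 576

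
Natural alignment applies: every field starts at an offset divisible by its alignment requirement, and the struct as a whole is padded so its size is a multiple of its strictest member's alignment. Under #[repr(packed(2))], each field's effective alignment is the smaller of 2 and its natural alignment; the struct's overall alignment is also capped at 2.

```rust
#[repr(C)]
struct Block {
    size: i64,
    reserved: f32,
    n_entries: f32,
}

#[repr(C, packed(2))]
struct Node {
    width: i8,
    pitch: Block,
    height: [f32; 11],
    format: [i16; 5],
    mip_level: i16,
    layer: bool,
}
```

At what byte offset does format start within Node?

62

Block: size at 0 (size 8, align 8) → ends 8; reserved at 8 (size 4, align 4) → ends 12; n_entries at 12 (size 4, align 4) → ends 16; total 16 bytes, alignment 8
width at 0 (size 1, align 1) → ends 1
pad 1 to align 2 for pitch
pitch at 2 (size 16, align 2) → ends 18
height at 18 (size 44, align 2) → ends 62
format at 62 (size 10, align 2) → ends 72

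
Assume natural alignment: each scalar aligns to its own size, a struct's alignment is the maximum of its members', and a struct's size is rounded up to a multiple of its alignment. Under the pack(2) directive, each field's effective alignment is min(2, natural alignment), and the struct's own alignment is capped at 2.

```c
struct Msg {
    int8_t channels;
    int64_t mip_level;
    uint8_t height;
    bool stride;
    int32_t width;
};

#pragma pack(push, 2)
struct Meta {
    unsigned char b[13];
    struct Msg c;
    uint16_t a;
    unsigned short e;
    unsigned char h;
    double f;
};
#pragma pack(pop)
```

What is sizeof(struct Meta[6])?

312

Msg: channels at 0 (size 1, align 1) → ends 1; pad 7 to align 8 for mip_level; mip_level at 8 (size 8, align 8) → ends 16; height at 16 (size 1, align 1) → ends 17; stride at 17 (size 1, align 1) → ends 18; pad 2 to align 4 for width; width at 20 (size 4, align 4) → ends 24; total 24 bytes, alignment 8
b at 0 (size 13, align 1) → ends 13
pad 1 to align 2 for c
c at 14 (size 24, align 2) → ends 38
a at 38 (size 2, align 2) → ends 40
e at 40 (size 2, align 2) → ends 42
h at 42 (size 1, align 1) → ends 43
pad 1 to align 2 for f
f at 44 (size 8, align 2) → ends 52
total 52 bytes, alignment 2
array of 6: 6 × 52 = 312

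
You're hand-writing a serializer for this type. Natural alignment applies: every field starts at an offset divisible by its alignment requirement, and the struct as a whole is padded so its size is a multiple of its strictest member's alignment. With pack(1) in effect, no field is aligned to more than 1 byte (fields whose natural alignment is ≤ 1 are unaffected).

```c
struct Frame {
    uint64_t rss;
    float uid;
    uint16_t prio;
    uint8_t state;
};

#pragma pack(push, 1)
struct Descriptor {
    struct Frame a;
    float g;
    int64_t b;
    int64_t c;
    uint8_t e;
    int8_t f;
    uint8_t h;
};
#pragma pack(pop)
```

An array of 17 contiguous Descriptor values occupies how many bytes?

Frame: @0: rss [8B, align 8] → 8; @8: uid [4B, align 4] → 12; @12: prio [2B, align 2] → 14; @14: state [1B, align 1] → 15; +1 tail pad (align 8); size 16, align 8
@0: a [16B, align 1] → 16
@16: g [4B, align 1] → 20
@20: b [8B, align 1] → 28
@28: c [8B, align 1] → 36
@36: e [1B, align 1] → 37
@37: f [1B, align 1] → 38
@38: h [1B, align 1] → 39
size 39, align 1
array of 17: 17 × 39 = 663

663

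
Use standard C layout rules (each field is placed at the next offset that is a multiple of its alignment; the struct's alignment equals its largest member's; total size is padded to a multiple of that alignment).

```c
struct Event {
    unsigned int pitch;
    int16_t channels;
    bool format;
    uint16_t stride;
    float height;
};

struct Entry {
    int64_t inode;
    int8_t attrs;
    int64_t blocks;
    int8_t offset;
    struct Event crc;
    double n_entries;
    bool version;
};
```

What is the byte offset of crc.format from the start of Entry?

Event: pitch at 0 (size 4, align 4) → ends 4; channels at 4 (size 2, align 2) → ends 6; format at 6 (size 1, align 1) → ends 7; pad 1 to align 2 for stride; stride at 8 (size 2, align 2) → ends 10; pad 2 to align 4 for height; height at 12 (size 4, align 4) → ends 16; total 16 bytes, alignment 4
inode at 0 (size 8, align 8) → ends 8
attrs at 8 (size 1, align 1) → ends 9
pad 7 to align 8 for blocks
blocks at 16 (size 8, align 8) → ends 24
offset at 24 (size 1, align 1) → ends 25
pad 3 to align 4 for crc
crc at 28 (size 16, align 4) → ends 44
within Event: format at 6
28 + 6 = 34

34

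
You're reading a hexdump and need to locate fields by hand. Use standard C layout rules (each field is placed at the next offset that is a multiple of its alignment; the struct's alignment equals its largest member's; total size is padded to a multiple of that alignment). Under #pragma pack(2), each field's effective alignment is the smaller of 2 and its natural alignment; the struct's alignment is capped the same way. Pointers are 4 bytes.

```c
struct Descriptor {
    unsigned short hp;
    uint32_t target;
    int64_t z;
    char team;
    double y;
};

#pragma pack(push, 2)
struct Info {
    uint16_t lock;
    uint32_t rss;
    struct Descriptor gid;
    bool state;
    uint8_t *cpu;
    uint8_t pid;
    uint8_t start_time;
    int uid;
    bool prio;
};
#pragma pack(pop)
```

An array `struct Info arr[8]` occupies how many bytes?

416

Descriptor: @0: hp [2B, align 2] → 2; +2 pad (align 4); @4: target [4B, align 4] → 8; @8: z [8B, align 8] → 16; @16: team [1B, align 1] → 17; +7 pad (align 8); @24: y [8B, align 8] → 32; size 32, align 8
@0: lock [2B, align 2] → 2
@2: rss [4B, align 2] → 6
@6: gid [32B, align 2] → 38
@38: state [1B, align 1] → 39
+1 pad (align 2)
@40: cpu [4B, align 2] → 44
@44: pid [1B, align 1] → 45
@45: start_time [1B, align 1] → 46
@46: uid [4B, align 2] → 50
@50: prio [1B, align 1] → 51
+1 tail pad (align 2)
size 52, align 2
array of 8: 8 × 52 = 416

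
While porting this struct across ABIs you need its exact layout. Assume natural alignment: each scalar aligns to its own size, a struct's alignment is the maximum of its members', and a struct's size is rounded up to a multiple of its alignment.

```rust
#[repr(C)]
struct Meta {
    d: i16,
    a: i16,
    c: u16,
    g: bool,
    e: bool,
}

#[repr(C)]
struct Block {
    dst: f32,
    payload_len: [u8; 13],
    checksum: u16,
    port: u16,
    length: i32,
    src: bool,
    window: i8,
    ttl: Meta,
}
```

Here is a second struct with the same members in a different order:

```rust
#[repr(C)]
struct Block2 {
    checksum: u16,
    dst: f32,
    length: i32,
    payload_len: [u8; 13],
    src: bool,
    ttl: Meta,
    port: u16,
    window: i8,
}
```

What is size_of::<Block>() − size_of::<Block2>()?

0

Meta: @0: d [2B, align 2] → 2; @2: a [2B, align 2] → 4; @4: c [2B, align 2] → 6; @6: g [1B, align 1] → 7; @7: e [1B, align 1] → 8; size 8, align 2
@0: dst [4B, align 4] → 4
@4: payload_len [13B, align 1] → 17
+1 pad (align 2)
@18: checksum [2B, align 2] → 20
@20: port [2B, align 2] → 22
+2 pad (align 4)
@24: length [4B, align 4] → 28
@28: src [1B, align 1] → 29
@29: window [1B, align 1] → 30
@30: ttl [8B, align 2] → 38
+2 tail pad (align 4)
size 40, align 4
— Block2 —
@0: checksum [2B, align 2] → 2
+2 pad (align 4)
@4: dst [4B, align 4] → 8
@8: length [4B, align 4] → 12
@12: payload_len [13B, align 1] → 25
@25: src [1B, align 1] → 26
@26: ttl [8B, align 2] → 34
@34: port [2B, align 2] → 36
@36: window [1B, align 1] → 37
+3 tail pad (align 4)
size 40, align 4
40 − 40 = 0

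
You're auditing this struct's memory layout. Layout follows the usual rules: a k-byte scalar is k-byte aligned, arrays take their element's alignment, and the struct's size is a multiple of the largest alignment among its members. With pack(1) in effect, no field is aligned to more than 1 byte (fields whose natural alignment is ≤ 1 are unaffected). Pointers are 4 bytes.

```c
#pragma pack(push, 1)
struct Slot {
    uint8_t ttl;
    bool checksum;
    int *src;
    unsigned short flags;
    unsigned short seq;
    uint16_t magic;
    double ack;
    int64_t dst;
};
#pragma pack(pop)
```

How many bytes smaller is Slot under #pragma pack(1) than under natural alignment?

4

natural layout:
  @0: ttl [1B, align 1] → 1
  @1: checksum [1B, align 1] → 2
  +2 pad (align 4)
  @4: src [4B, align 4] → 8
  @8: flags [2B, align 2] → 10
  @10: seq [2B, align 2] → 12
  @12: magic [2B, align 2] → 14
  +2 pad (align 8)
  @16: ack [8B, align 8] → 24
  @24: dst [8B, align 8] → 32
  size 32, align 8
packed(1) layout:
  @0: ttl [1B, align 1] → 1
  @1: checksum [1B, align 1] → 2
  @2: src [4B, align 1] → 6
  @6: flags [2B, align 1] → 8
  @8: seq [2B, align 1] → 10
  @10: magic [2B, align 1] → 12
  @12: ack [8B, align 1] → 20
  @20: dst [8B, align 1] → 28
  size 28, align 1
32 − 28 = 4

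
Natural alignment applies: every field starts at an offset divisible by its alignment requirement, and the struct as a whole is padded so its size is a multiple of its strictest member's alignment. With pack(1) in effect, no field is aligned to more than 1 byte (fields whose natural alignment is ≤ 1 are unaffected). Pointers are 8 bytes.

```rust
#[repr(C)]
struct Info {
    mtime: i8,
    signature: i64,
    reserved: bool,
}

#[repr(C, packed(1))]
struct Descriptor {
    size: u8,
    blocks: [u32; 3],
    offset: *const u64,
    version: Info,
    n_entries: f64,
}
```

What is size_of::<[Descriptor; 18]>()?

954

Info: @0: mtime [1B, align 1] → 1; +7 pad (align 8); @8: signature [8B, align 8] → 16; @16: reserved [1B, align 1] → 17; +7 tail pad (align 8); size 24, align 8
@0: size [1B, align 1] → 1
@1: blocks [12B, align 1] → 13
@13: offset [8B, align 1] → 21
@21: version [24B, align 1] → 45
@45: n_entries [8B, align 1] → 53
size 53, align 1
array of 18: 18 × 53 = 954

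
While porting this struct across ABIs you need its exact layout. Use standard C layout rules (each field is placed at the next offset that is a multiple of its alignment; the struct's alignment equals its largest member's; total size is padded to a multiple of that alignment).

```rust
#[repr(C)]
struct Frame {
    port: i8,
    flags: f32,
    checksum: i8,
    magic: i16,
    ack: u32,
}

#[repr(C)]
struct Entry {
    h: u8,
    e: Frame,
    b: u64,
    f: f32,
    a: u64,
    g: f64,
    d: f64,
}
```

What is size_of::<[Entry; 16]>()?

1024

Frame: 0..1  port  (1B, 1-aligned); 1..4  -- padding (3B); 4..8  flags  (4B, 4-aligned); 8..9  checksum  (1B, 1-aligned); 9..10  -- padding (1B); 10..12  magic  (2B, 2-aligned); 12..16  ack  (4B, 4-aligned); sizeof = 16, alignof = 4
0..1  h  (1B, 1-aligned)
1..4  -- padding (3B)
4..20  e  (16B, 4-aligned)
20..24  -- padding (4B)
24..32  b  (8B, 8-aligned)
32..36  f  (4B, 4-aligned)
36..40  -- padding (4B)
40..48  a  (8B, 8-aligned)
48..56  g  (8B, 8-aligned)
56..64  d  (8B, 8-aligned)
sizeof = 64, alignof = 8
array of 16: 16 × 64 = 1024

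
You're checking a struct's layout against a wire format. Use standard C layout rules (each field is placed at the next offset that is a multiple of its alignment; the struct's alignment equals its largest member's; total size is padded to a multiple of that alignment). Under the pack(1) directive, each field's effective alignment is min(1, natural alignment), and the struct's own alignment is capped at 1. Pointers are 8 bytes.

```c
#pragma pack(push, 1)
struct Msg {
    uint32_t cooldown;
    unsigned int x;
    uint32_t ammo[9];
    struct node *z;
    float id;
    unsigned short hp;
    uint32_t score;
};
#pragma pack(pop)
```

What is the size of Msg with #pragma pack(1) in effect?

@0: cooldown [4B, align 1] → 4
@4: x [4B, align 1] → 8
@8: ammo [36B, align 1] → 44
@44: z [8B, align 1] → 52
@52: id [4B, align 1] → 56
@56: hp [2B, align 1] → 58
@58: score [4B, align 1] → 62
size 62, align 1

62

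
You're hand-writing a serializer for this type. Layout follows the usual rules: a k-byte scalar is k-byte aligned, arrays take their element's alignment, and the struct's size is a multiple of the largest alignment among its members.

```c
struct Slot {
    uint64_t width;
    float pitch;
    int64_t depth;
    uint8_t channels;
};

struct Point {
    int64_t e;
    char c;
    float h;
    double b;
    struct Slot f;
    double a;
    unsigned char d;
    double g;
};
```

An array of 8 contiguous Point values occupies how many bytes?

Slot: 0..8  width  (8B, 8-aligned); 8..12  pitch  (4B, 4-aligned); 12..16  -- padding (4B); 16..24  depth  (8B, 8-aligned); 24..25  channels  (1B, 1-aligned); 25..32  -- tail padding (7B); sizeof = 32, alignof = 8
0..8  e  (8B, 8-aligned)
8..9  c  (1B, 1-aligned)
9..12  -- padding (3B)
12..16  h  (4B, 4-aligned)
16..24  b  (8B, 8-aligned)
24..56  f  (32B, 8-aligned)
56..64  a  (8B, 8-aligned)
64..65  d  (1B, 1-aligned)
65..72  -- padding (7B)
72..80  g  (8B, 8-aligned)
sizeof = 80, alignof = 8
array of 8: 8 × 80 = 640

640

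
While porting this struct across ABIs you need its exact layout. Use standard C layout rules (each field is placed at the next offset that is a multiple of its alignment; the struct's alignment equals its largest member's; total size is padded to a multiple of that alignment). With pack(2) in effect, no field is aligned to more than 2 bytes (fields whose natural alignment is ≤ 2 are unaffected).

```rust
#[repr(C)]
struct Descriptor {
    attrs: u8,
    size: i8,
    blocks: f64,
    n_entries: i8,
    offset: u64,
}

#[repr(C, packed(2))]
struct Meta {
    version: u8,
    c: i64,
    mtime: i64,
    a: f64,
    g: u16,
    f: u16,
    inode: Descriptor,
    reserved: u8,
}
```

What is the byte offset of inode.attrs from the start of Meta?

30

Descriptor: attrs at 0 (size 1, align 1) → ends 1; size at 1 (size 1, align 1) → ends 2; pad 6 to align 8 for blocks; blocks at 8 (size 8, align 8) → ends 16; n_entries at 16 (size 1, align 1) → ends 17; pad 7 to align 8 for offset; offset at 24 (size 8, align 8) → ends 32; total 32 bytes, alignment 8
version at 0 (size 1, align 1) → ends 1
pad 1 to align 2 for c
c at 2 (size 8, align 2) → ends 10
mtime at 10 (size 8, align 2) → ends 18
a at 18 (size 8, align 2) → ends 26
g at 26 (size 2, align 2) → ends 28
f at 28 (size 2, align 2) → ends 30
inode at 30 (size 32, align 2) → ends 62
within Descriptor: attrs at 0
30 + 0 = 30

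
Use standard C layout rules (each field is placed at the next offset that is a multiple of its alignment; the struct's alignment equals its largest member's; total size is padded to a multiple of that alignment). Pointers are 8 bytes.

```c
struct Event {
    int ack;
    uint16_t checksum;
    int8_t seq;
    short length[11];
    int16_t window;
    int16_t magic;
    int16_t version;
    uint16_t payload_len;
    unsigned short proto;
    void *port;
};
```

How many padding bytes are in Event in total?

1

@0: ack [4B, align 4] → 4
@4: checksum [2B, align 2] → 6
@6: seq [1B, align 1] → 7
+1 pad (align 2)
@8: length [22B, align 2] → 30
@30: window [2B, align 2] → 32
@32: magic [2B, align 2] → 34
@34: version [2B, align 2] → 36
@36: payload_len [2B, align 2] → 38
@38: proto [2B, align 2] → 40
@40: port [8B, align 8] → 48
size 48, align 8
data bytes 47, size 48 → padding 1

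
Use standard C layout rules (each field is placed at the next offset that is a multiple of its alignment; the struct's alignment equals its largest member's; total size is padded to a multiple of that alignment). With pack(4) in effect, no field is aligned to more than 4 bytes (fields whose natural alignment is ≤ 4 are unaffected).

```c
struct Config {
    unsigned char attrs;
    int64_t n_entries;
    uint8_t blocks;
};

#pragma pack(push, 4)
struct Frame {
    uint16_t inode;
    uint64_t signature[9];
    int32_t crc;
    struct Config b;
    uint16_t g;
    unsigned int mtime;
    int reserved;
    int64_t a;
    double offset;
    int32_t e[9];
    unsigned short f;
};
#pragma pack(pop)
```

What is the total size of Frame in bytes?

172 bytes

Config: 0..1  attrs  (1B, 1-aligned); 1..8  -- padding (7B); 8..16  n_entries  (8B, 8-aligned); 16..17  blocks  (1B, 1-aligned); 17..24  -- tail padding (7B); sizeof = 24, alignof = 8
0..2  inode  (2B, 2-aligned)
2..4  -- padding (2B)
4..76  signature  (72B, 4-aligned)
76..80  crc  (4B, 4-aligned)
80..104  b  (24B, 4-aligned)
104..106  g  (2B, 2-aligned)
106..108  -- padding (2B)
108..112  mtime  (4B, 4-aligned)
112..116  reserved  (4B, 4-aligned)
116..124  a  (8B, 4-aligned)
124..132  offset  (8B, 4-aligned)
132..168  e  (36B, 4-aligned)
168..170  f  (2B, 2-aligned)
170..172  -- tail padding (2B)
sizeof = 172, alignof = 4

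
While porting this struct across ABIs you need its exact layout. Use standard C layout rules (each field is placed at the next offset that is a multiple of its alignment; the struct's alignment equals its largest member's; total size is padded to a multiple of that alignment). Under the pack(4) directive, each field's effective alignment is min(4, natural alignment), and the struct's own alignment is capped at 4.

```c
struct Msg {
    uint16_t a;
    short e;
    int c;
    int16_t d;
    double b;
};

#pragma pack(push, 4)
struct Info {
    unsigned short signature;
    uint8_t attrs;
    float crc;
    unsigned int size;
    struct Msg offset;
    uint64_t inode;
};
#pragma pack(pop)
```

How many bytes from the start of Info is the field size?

8

Msg: 0..2  a  (2B, 2-aligned); 2..4  e  (2B, 2-aligned); 4..8  c  (4B, 4-aligned); 8..10  d  (2B, 2-aligned); 10..16  -- padding (6B); 16..24  b  (8B, 8-aligned); sizeof = 24, alignof = 8
0..2  signature  (2B, 2-aligned)
2..3  attrs  (1B, 1-aligned)
3..4  -- padding (1B)
4..8  crc  (4B, 4-aligned)
8..12  size  (4B, 4-aligned)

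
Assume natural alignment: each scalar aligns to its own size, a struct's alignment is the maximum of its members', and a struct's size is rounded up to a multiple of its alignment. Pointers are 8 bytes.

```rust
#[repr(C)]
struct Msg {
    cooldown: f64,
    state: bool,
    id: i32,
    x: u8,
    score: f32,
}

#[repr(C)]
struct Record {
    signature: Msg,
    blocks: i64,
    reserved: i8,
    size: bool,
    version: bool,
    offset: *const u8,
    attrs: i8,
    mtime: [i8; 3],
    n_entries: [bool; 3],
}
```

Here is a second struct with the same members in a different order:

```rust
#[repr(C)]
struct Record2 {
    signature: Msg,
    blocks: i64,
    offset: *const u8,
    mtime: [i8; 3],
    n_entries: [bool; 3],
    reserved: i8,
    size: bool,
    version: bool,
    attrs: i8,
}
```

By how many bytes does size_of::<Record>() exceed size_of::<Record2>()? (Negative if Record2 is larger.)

0

Msg: cooldown at 0 (size 8, align 8) → ends 8; state at 8 (size 1, align 1) → ends 9; pad 3 to align 4 for id; id at 12 (size 4, align 4) → ends 16; x at 16 (size 1, align 1) → ends 17; pad 3 to align 4 for score; score at 20 (size 4, align 4) → ends 24; total 24 bytes, alignment 8
signature at 0 (size 24, align 8) → ends 24
blocks at 24 (size 8, align 8) → ends 32
reserved at 32 (size 1, align 1) → ends 33
size at 33 (size 1, align 1) → ends 34
version at 34 (size 1, align 1) → ends 35
pad 5 to align 8 for offset
offset at 40 (size 8, align 8) → ends 48
attrs at 48 (size 1, align 1) → ends 49
mtime at 49 (size 3, align 1) → ends 52
n_entries at 52 (size 3, align 1) → ends 55
tail pad 1 to reach multiple of 8
total 56 bytes, alignment 8
— Record2 —
signature at 0 (size 24, align 8) → ends 24
blocks at 24 (size 8, align 8) → ends 32
offset at 32 (size 8, align 8) → ends 40
mtime at 40 (size 3, align 1) → ends 43
n_entries at 43 (size 3, align 1) → ends 46
reserved at 46 (size 1, align 1) → ends 47
size at 47 (size 1, align 1) → ends 48
version at 48 (size 1, align 1) → ends 49
attrs at 49 (size 1, align 1) → ends 50
tail pad 6 to reach multiple of 8
total 56 bytes, alignment 8
56 − 56 = 0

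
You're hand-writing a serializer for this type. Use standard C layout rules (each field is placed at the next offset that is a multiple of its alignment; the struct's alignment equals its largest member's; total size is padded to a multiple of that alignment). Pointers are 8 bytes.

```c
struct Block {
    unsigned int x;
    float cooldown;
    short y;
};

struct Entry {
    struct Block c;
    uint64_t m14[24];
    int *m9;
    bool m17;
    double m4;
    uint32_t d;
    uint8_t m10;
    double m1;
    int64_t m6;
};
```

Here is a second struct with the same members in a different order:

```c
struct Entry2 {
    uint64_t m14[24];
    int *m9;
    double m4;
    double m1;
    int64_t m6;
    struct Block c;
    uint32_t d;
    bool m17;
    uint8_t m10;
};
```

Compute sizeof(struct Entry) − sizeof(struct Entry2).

8

Block: x at 0 (size 4, align 4) → ends 4; cooldown at 4 (size 4, align 4) → ends 8; y at 8 (size 2, align 2) → ends 10; tail pad 2 to reach multiple of 4; total 12 bytes, alignment 4
c at 0 (size 12, align 4) → ends 12
pad 4 to align 8 for m14
m14 at 16 (size 192, align 8) → ends 208
m9 at 208 (size 8, align 8) → ends 216
m17 at 216 (size 1, align 1) → ends 217
pad 7 to align 8 for m4
m4 at 224 (size 8, align 8) → ends 232
d at 232 (size 4, align 4) → ends 236
m10 at 236 (size 1, align 1) → ends 237
pad 3 to align 8 for m1
m1 at 240 (size 8, align 8) → ends 248
m6 at 248 (size 8, align 8) → ends 256
total 256 bytes, alignment 8
— Entry2 —
m14 at 0 (size 192, align 8) → ends 192
m9 at 192 (size 8, align 8) → ends 200
m4 at 200 (size 8, align 8) → ends 208
m1 at 208 (size 8, align 8) → ends 216
m6 at 216 (size 8, align 8) → ends 224
c at 224 (size 12, align 4) → ends 236
d at 236 (size 4, align 4) → ends 240
m17 at 240 (size 1, align 1) → ends 241
m10 at 241 (size 1, align 1) → ends 242
tail pad 6 to reach multiple of 8
total 248 bytes, alignment 8
256 − 248 = 8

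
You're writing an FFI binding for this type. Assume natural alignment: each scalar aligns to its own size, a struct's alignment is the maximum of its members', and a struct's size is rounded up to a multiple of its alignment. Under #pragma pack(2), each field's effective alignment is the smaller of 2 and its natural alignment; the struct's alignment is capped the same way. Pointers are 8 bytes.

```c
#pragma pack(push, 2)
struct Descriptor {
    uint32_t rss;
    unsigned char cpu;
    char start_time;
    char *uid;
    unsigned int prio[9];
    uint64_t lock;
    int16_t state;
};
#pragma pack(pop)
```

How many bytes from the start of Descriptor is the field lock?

50

@0: rss [4B, align 2] → 4
@4: cpu [1B, align 1] → 5
@5: start_time [1B, align 1] → 6
@6: uid [8B, align 2] → 14
@14: prio [36B, align 2] → 50
@50: lock [8B, align 2] → 58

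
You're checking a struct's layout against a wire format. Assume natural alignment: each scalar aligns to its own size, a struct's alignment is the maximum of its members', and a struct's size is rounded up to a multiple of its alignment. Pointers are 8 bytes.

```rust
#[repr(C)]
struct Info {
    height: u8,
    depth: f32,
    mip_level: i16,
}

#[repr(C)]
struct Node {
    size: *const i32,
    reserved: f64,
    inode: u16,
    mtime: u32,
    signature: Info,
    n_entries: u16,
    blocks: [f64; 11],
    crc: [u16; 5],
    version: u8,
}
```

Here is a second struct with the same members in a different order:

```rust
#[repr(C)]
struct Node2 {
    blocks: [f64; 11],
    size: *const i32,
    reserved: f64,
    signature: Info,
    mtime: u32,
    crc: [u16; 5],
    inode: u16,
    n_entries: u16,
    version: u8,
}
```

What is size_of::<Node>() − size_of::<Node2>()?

Info: @0: height [1B, align 1] → 1; +3 pad (align 4); @4: depth [4B, align 4] → 8; @8: mip_level [2B, align 2] → 10; +2 tail pad (align 4); size 12, align 4
@0: size [8B, align 8] → 8
@8: reserved [8B, align 8] → 16
@16: inode [2B, align 2] → 18
+2 pad (align 4)
@20: mtime [4B, align 4] → 24
@24: signature [12B, align 4] → 36
@36: n_entries [2B, align 2] → 38
+2 pad (align 8)
@40: blocks [88B, align 8] → 128
@128: crc [10B, align 2] → 138
@138: version [1B, align 1] → 139
+5 tail pad (align 8)
size 144, align 8
— Node2 —
@0: blocks [88B, align 8] → 88
@88: size [8B, align 8] → 96
@96: reserved [8B, align 8] → 104
@104: signature [12B, align 4] → 116
@116: mtime [4B, align 4] → 120
@120: crc [10B, align 2] → 130
@130: inode [2B, align 2] → 132
@132: n_entries [2B, align 2] → 134
@134: version [1B, align 1] → 135
+1 tail pad (align 8)
size 136, align 8
144 − 136 = 8

8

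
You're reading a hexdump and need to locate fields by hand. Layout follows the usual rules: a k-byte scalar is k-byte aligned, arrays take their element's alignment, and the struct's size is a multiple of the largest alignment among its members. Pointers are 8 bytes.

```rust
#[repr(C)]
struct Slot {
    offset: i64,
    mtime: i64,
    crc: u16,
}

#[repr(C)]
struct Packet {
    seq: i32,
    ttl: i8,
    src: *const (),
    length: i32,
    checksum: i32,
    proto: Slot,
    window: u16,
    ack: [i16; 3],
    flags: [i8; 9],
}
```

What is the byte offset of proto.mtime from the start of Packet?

32

Slot: @0: offset [8B, align 8] → 8; @8: mtime [8B, align 8] → 16; @16: crc [2B, align 2] → 18; +6 tail pad (align 8); size 24, align 8
@0: seq [4B, align 4] → 4
@4: ttl [1B, align 1] → 5
+3 pad (align 8)
@8: src [8B, align 8] → 16
@16: length [4B, align 4] → 20
@20: checksum [4B, align 4] → 24
@24: proto [24B, align 8] → 48
within Slot: mtime at 8
24 + 8 = 32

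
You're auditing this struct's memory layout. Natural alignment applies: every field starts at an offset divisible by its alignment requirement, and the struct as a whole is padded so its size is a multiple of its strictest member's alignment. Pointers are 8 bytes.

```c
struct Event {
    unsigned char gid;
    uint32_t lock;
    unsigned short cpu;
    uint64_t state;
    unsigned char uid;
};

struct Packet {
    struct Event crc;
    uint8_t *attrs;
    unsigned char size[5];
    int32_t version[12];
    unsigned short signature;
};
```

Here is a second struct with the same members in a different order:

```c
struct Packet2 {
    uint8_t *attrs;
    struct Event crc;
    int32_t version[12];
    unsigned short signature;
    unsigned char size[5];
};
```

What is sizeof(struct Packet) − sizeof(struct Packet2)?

8

Event: gid at 0 (size 1, align 1) → ends 1; pad 3 to align 4 for lock; lock at 4 (size 4, align 4) → ends 8; cpu at 8 (size 2, align 2) → ends 10; pad 6 to align 8 for state; state at 16 (size 8, align 8) → ends 24; uid at 24 (size 1, align 1) → ends 25; tail pad 7 to reach multiple of 8; total 32 bytes, alignment 8
crc at 0 (size 32, align 8) → ends 32
attrs at 32 (size 8, align 8) → ends 40
size at 40 (size 5, align 1) → ends 45
pad 3 to align 4 for version
version at 48 (size 48, align 4) → ends 96
signature at 96 (size 2, align 2) → ends 98
tail pad 6 to reach multiple of 8
total 104 bytes, alignment 8
— Packet2 —
attrs at 0 (size 8, align 8) → ends 8
crc at 8 (size 32, align 8) → ends 40
version at 40 (size 48, align 4) → ends 88
signature at 88 (size 2, align 2) → ends 90
size at 90 (size 5, align 1) → ends 95
tail pad 1 to reach multiple of 8
total 96 bytes, alignment 8
104 − 96 = 8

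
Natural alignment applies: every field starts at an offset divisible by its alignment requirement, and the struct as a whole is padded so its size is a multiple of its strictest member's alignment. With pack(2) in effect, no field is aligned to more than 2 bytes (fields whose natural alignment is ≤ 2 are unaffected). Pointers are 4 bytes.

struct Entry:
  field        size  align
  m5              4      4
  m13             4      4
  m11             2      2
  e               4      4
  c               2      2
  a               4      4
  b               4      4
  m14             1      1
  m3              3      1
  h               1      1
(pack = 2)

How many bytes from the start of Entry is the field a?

16

@0: m5 [4B, align 2] → 4
@4: m13 [4B, align 2] → 8
@8: m11 [2B, align 2] → 10
@10: e [4B, align 2] → 14
@14: c [2B, align 2] → 16
@16: a [4B, align 2] → 20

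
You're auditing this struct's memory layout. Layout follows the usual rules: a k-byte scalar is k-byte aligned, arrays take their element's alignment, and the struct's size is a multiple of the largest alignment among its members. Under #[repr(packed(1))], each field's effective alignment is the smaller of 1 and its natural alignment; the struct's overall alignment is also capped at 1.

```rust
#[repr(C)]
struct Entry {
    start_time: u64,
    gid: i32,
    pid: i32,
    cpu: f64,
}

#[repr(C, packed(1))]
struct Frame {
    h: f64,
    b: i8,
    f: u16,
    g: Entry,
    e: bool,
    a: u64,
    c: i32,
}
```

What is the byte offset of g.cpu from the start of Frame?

27

Entry: start_time at 0 (size 8, align 8) → ends 8; gid at 8 (size 4, align 4) → ends 12; pid at 12 (size 4, align 4) → ends 16; cpu at 16 (size 8, align 8) → ends 24; total 24 bytes, alignment 8
h at 0 (size 8, align 1) → ends 8
b at 8 (size 1, align 1) → ends 9
f at 9 (size 2, align 1) → ends 11
g at 11 (size 24, align 1) → ends 35
within Entry: cpu at 16
11 + 16 = 27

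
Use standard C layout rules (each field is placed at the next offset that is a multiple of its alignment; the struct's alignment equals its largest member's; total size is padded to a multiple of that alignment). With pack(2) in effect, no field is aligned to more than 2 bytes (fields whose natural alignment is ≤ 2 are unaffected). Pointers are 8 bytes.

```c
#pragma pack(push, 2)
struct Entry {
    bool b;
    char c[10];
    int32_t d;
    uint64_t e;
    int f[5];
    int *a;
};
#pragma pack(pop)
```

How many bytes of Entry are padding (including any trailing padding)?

1

b at 0 (size 1, align 1) → ends 1
c at 1 (size 10, align 1) → ends 11
pad 1 to align 2 for d
d at 12 (size 4, align 2) → ends 16
e at 16 (size 8, align 2) → ends 24
f at 24 (size 20, align 2) → ends 44
a at 44 (size 8, align 2) → ends 52
total 52 bytes, alignment 2
data bytes 51, size 52 → padding 1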